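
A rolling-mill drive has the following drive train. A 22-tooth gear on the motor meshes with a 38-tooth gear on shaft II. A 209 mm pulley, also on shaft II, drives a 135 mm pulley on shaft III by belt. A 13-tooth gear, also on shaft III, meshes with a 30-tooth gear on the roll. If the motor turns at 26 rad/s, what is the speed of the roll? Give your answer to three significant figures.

Gear mesh: ratio = 38/22 = 1.7273, so shaft II turns at 26 / 1.7273 = 15.053 rad/s.
Belt: ratio = 135/209 = 0.64593, so shaft III turns at 15.053 / 0.64593 = 23.304 rad/s.
Gear mesh: ratio = 30/13 = 2.3077, so the roll turns at 23.304 / 2.3077 = 10.098 rad/s.

10.1 rad/s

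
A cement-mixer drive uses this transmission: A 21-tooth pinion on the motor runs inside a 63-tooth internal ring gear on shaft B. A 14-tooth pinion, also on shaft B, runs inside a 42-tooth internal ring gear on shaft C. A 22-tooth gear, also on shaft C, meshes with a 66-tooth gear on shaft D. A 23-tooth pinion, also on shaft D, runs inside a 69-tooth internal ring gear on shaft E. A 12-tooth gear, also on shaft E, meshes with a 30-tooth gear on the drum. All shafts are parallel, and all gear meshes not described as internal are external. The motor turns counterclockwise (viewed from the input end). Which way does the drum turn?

counterclockwise

the motor → shaft B: internal mesh, same direction → CCW.
shaft B → shaft C: internal mesh, same direction → CCW.
shaft C → shaft D: external mesh, 1 reversal → CW.
shaft D → shaft E: internal mesh, same direction → CW.
shaft E → the drum: external mesh, 1 reversal → CCW.
2 reversals in total — an even number — so the drum turns the same way as the motor.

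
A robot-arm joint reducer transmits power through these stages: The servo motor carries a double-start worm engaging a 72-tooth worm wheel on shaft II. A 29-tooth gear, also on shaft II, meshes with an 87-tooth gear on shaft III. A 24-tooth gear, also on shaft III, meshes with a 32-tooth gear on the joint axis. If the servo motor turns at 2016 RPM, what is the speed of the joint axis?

14 RPM

Worm: ratio = 72/2 = 36, so shaft II turns at 2016 / 36 = 56 RPM.
Gear mesh: ratio = 87/29 = 3, so shaft III turns at 56 / 3 = 18.667 RPM.
Gear mesh: ratio = 32/24 = 1.3333, so the joint axis turns at 18.667 / 1.3333 = 14 RPM.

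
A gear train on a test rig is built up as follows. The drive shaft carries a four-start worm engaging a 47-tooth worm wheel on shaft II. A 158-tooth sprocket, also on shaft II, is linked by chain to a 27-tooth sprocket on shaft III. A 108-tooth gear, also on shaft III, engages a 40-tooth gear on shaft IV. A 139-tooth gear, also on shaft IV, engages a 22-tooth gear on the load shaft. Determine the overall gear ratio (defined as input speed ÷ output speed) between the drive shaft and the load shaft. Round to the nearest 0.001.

0.118

Each stage contributes driven/driver: worm 47/4 = 11.75, chain 27/158 = 0.17089, gear mesh 40/108 = 0.37037, gear mesh 22/139 = 0.15827.
Overall: 11.75 × 0.17089 × 0.37037 × 0.15827 = 0.1177.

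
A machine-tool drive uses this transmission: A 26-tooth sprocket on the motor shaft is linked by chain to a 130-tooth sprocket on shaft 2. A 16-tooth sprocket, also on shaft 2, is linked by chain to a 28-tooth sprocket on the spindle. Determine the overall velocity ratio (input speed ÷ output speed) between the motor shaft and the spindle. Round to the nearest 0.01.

Each stage contributes driven/driver: chain 130/26 = 5, chain 28/16 = 1.75.
Overall: 5 × 1.75 = 8.75.

8.75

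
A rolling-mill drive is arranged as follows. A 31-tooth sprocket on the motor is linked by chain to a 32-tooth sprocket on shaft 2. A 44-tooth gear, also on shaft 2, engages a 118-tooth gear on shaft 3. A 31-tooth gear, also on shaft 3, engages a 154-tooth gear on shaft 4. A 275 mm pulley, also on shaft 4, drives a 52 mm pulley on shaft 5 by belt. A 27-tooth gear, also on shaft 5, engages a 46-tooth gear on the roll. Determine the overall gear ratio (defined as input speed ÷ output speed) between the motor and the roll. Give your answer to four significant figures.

4.430

Each stage contributes driven/driver: chain 32/31 = 1.0323, gear mesh 118/44 = 2.6818, gear mesh 154/31 = 4.9677, belt 52/275 = 0.18909, gear mesh 46/27 = 1.7037.
Overall: 1.0323 × 2.6818 × 4.9677 × 0.18909 × 1.7037 = 4.4304.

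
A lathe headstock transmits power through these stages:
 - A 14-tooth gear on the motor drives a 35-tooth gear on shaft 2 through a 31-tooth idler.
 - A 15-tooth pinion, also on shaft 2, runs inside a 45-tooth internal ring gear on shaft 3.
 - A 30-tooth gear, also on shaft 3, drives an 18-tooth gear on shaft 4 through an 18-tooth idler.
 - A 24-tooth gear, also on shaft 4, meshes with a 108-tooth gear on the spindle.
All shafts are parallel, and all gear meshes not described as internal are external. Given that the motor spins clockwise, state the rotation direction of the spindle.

anticlockwise

the motor → shaft 2: driver → idler → driven is 2 external meshes, 2 reversals → CW.
shaft 2 → shaft 3: internal mesh, same direction → CW.
shaft 3 → shaft 4: driver → idler → driven is 2 external meshes, 2 reversals → CW.
shaft 4 → the spindle: external mesh, 1 reversal → CCW.
5 reversals in total — an odd number — so the spindle turns opposite to the motor.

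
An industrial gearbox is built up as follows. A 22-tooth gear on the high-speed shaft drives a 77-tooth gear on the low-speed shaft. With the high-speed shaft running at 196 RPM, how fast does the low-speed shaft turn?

Gear mesh: ratio = 77/22 = 3.5, so the low-speed shaft turns at 196 / 3.5 = 56 RPM.

56 RPM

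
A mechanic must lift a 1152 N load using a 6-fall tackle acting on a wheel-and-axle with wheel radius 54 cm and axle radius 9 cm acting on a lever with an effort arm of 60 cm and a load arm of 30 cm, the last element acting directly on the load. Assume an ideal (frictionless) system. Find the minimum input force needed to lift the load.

Block-and-tackle MA = number of supporting rope parts = 6.
Wheel-and-axle MA = R/r = 54/9 = 6.
Lever MA = effort arm / load arm = 60/30 = 2.
Combined ideal MA = 6 × 6 × 2 = 72.
Effort = load / MA = 1152 / 72 = 16 N.

16 N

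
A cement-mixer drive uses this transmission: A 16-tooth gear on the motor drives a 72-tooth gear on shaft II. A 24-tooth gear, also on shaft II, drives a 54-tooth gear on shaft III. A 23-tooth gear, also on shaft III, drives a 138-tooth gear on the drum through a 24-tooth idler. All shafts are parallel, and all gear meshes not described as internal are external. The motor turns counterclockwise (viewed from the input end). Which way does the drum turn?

the motor → shaft II: external mesh, 1 reversal → CW.
shaft II → shaft III: external mesh, 1 reversal → CCW.
shaft III → the drum: driver → idler → driven is 2 external meshes, 2 reversals → CCW.
4 reversals in total — an even number — so the drum turns the same way as the motor.

counterclockwise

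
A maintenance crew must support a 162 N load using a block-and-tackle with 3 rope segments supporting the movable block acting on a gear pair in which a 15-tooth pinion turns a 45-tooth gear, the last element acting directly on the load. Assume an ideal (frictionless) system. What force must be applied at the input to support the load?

18 N

Block-and-tackle MA = number of supporting rope parts = 3.
Gear pair MA = 45/15 = 3.
Combined ideal MA = 3 × 3 = 9.
Effort = load / MA = 162 / 9 = 18 N.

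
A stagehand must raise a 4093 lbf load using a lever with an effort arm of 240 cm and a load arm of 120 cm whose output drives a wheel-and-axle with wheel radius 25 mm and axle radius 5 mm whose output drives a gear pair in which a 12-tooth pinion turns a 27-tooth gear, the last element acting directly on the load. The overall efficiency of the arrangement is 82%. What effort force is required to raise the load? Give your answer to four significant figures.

221.8 lbf

Lever MA = effort arm / load arm = 240/120 = 2.
Wheel-and-axle MA = R/r = 25/5 = 5.
Gear pair MA = 27/12 = 2.25.
Combined ideal MA = 2 × 5 × 2.25 = 22.5.
Actual MA = 22.5 × 0.82 = 18.45.
Effort = load / actual MA = 4093 / 18.45 = 221.84 lbf.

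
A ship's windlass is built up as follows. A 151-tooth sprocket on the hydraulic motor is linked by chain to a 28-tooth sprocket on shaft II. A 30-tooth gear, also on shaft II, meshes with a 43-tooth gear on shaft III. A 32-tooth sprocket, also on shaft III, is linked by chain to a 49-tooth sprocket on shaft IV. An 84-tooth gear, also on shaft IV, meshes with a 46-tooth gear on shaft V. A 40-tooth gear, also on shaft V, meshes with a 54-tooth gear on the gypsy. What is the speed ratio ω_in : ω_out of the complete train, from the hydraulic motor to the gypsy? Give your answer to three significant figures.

0.301

Each stage contributes driven/driver: chain 28/151 = 0.18543, gear mesh 43/30 = 1.4333, chain 49/32 = 1.5312, gear mesh 46/84 = 0.54762, gear mesh 54/40 = 1.35.
Overall: 0.18543 × 1.4333 × 1.5312 × 0.54762 × 1.35 = 0.30088.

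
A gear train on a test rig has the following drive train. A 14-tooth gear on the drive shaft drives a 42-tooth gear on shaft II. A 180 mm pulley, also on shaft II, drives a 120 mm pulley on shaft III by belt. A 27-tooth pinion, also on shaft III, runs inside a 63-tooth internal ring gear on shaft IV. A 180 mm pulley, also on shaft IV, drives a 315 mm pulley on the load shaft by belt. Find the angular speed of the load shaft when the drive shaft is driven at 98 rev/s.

Gear mesh: ratio = 42/14 = 3, so shaft II turns at 98 / 3 = 32.667 rev/s.
Belt: ratio = 120/180 = 0.66667, so shaft III turns at 32.667 / 0.66667 = 49 rev/s.
Internal gear: ratio = 63/27 = 2.3333, so shaft IV turns at 49 / 2.3333 = 21 rev/s.
Belt: ratio = 315/180 = 1.75, so the load shaft turns at 21 / 1.75 = 12 rev/s.

12 rev/s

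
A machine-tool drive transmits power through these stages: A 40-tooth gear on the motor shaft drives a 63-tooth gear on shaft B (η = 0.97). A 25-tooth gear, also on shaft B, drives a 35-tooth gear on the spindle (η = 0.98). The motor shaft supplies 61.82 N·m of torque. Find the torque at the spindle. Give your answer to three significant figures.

Gear mesh: ratio = 63/40 = 1.575; torque at shaft B = 61.82 × 1.575 × 0.97 = 94.446 N·m.
Gear mesh: ratio = 35/25 = 1.4; torque at the spindle = 94.446 × 1.4 × 0.98 = 129.58 N·m.

130 N·m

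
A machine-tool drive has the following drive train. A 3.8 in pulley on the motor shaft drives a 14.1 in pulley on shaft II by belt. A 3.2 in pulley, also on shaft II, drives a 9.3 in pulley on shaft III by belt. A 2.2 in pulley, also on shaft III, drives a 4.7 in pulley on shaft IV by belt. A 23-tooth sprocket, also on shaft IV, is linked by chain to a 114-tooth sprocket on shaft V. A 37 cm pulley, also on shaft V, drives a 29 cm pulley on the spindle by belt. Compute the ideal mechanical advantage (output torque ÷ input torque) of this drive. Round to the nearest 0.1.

89.5

Each stage contributes driven/driver: belt 14.1/3.8 = 3.7105, belt 9.3/3.2 = 2.9062, belt 4.7/2.2 = 2.1364, chain 114/23 = 4.9565, belt 29/37 = 0.78378.
Overall: 3.7105 × 2.9062 × 2.1364 × 4.9565 × 0.78378 = 89.499.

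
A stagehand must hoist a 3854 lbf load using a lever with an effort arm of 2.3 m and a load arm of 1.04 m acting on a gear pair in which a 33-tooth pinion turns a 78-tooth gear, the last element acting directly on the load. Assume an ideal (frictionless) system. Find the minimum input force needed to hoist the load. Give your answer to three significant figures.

737 lbf

Lever MA = effort arm / load arm = 2.3/1.04 = 2.2115.
Gear pair MA = 78/33 = 2.3636.
Combined ideal MA = 2.2115 × 2.3636 = 5.2273.
Effort = load / MA = 3854 / 5.2273 = 737.29 lbf.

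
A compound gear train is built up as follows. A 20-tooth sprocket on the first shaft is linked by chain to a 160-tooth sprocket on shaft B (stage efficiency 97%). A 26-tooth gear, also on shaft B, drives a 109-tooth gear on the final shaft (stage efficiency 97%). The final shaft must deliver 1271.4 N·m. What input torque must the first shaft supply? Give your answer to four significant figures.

40.29 N·m

Overall ratio R = 8 × 4.1923 = 33.538; overall efficiency η = 0.97 × 0.97 = 0.9409.
Input torque = output torque / (R × η) = 1271.4 / (33.538 × 0.9409) = 40.29 N·m.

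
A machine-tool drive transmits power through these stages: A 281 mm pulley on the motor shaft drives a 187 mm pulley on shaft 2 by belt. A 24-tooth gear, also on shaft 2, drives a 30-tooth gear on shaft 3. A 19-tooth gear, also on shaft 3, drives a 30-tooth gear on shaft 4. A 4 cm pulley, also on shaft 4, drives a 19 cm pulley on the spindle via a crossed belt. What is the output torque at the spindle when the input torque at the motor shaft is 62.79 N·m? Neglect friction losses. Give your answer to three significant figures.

After the belt (187/281): 62.79 × 0.66548 = 41.786 N·m
After the gear mesh (30/24): 41.786 × 1.25 = 52.232 N·m
After the gear mesh (30/19): 52.232 × 1.5789 = 82.471 N·m
After the belt (19/4): 82.471 × 4.75 = 391.74 N·m

392 N·m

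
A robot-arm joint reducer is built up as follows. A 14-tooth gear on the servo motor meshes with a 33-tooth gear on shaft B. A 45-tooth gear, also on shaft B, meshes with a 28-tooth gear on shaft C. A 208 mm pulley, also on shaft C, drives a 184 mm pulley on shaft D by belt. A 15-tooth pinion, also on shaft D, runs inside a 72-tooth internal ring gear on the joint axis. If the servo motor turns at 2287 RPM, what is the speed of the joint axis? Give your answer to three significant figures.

the servo motor → shaft B (gear mesh, 33/14): 2287 ÷ 2.3571 = 970.24 RPM
shaft B → shaft C (gear mesh, 28/45): 970.24 ÷ 0.62222 = 1559.3 RPM
shaft C → shaft D (belt, 184/208): 1559.3 ÷ 0.88462 = 1762.7 RPM
shaft D → the joint axis (internal gear, 72/15): 1762.7 ÷ 4.8 = 367.23 RPM

367 RPM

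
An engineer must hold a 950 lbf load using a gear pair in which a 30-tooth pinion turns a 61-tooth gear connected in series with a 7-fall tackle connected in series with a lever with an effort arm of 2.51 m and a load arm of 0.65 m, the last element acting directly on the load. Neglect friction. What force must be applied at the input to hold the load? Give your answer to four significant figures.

Gear pair MA = 61/30 = 2.0333.
Block-and-tackle MA = number of supporting rope parts = 7.
Lever MA = effort arm / load arm = 2.51/0.65 = 3.8615.
Combined ideal MA = 2.0333 × 7 × 3.8615 = 54.963.
Effort = load / MA = 950 / 54.963 = 17.284 lbf.

17.28 lbf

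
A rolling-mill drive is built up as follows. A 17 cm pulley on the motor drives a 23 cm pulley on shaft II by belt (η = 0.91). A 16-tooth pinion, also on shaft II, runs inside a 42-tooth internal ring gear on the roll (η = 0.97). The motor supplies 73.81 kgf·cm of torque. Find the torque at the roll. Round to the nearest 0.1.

Belt: ratio = 23/17 = 1.3529; torque at shaft II = 73.81 × 1.3529 × 0.91 = 90.873 kgf·cm.
Internal gear: ratio = 42/16 = 2.625; torque at the roll = 90.873 × 2.625 × 0.97 = 231.39 kgf·cm.

231.4 kgf·cm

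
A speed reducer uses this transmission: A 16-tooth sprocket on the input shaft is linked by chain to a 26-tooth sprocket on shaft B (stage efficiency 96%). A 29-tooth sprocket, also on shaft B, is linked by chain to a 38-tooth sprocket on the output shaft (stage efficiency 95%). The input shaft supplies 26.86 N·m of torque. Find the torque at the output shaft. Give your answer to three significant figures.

Chain: ratio = 26/16 = 1.625; torque at shaft B = 26.86 × 1.625 × 0.96 = 41.902 N·m.
Chain: ratio = 38/29 = 1.3103; torque at the output shaft = 41.902 × 1.3103 × 0.95 = 52.16 N·m.

52.2 N·m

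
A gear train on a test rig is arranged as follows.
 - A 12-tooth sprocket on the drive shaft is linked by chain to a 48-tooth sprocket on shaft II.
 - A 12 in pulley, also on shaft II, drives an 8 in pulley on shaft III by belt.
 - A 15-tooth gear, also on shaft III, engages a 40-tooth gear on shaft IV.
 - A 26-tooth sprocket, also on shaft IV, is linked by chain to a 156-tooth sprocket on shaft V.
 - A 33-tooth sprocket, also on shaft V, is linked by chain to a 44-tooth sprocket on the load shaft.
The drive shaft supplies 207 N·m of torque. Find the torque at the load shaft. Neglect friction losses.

11776 N·m

chain 48/12 = 4 → τ = 207·4 = 828 N·m
belt 8/12 = 0.66667 → τ = 828·0.66667 = 552 N·m
gear mesh 40/15 = 2.6667 → τ = 552·2.6667 = 1472 N·m
chain 156/26 = 6 → τ = 1472·6 = 8832 N·m
chain 44/33 = 1.3333 → τ = 8832·1.3333 = 11776 N·m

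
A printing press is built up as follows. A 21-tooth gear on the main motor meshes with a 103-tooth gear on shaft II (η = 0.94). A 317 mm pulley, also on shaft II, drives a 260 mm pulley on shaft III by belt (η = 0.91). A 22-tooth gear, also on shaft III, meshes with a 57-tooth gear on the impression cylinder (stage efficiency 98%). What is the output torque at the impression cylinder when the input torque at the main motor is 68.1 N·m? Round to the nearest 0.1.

595.0 N·m

After the gear mesh (103/21): 68.1 × 4.9048 × 0.94 = 313.97 N·m
After the belt (260/317): 313.97 × 0.82019 × 0.91 = 234.34 N·m
After the gear mesh (57/22): 234.34 × 2.5909 × 0.98 = 595.01 N·m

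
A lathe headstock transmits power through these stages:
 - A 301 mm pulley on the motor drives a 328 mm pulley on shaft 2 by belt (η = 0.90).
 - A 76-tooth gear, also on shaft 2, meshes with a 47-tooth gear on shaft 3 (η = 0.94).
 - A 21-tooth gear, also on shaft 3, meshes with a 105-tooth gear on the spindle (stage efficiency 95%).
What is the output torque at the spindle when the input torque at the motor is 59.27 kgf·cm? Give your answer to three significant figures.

Belt: ratio = 328/301 = 1.0897; torque at shaft 2 = 59.27 × 1.0897 × 0.90 = 58.128 kgf·cm.
Gear mesh: ratio = 47/76 = 0.61842; torque at shaft 3 = 58.128 × 0.61842 × 0.94 = 33.791 kgf·cm.
Gear mesh: ratio = 105/21 = 5; torque at the spindle = 33.791 × 5 × 0.95 = 160.51 kgf·cm.

161 kgf·cm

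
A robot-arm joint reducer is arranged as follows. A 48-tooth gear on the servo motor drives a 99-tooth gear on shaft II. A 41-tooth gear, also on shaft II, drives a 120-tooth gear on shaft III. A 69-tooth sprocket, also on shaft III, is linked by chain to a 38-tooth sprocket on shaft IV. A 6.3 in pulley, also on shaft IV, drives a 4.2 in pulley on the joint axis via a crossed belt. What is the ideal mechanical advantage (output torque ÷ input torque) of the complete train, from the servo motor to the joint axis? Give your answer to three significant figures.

Each stage contributes driven/driver: gear mesh 99/48 = 2.0625, gear mesh 120/41 = 2.9268, chain 38/69 = 0.55072, belt 4.2/6.3 = 0.66667.
Overall: 2.0625 × 2.9268 × 0.55072 × 0.66667 = 2.2163.

2.22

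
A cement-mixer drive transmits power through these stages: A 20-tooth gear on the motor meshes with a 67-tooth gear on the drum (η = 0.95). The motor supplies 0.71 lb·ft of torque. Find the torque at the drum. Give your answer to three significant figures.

gear mesh 67/20 = 3.35 → τ = 0.71·3.35·0.95 = 2.2596 lb·ft

2.26 lb·ft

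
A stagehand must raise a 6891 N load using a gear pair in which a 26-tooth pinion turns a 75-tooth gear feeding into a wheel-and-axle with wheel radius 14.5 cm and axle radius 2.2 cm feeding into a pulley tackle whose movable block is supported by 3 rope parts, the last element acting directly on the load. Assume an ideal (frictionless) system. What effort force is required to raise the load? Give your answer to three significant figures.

121 N

Gear pair MA = 75/26 = 2.8846.
Wheel-and-axle MA = R/r = 14.5/2.2 = 6.5909.
Block-and-tackle MA = number of supporting rope parts = 3.
Combined ideal MA = 2.8846 × 6.5909 × 3 = 57.037.
Effort = load / MA = 6891 / 57.037 = 120.82 N.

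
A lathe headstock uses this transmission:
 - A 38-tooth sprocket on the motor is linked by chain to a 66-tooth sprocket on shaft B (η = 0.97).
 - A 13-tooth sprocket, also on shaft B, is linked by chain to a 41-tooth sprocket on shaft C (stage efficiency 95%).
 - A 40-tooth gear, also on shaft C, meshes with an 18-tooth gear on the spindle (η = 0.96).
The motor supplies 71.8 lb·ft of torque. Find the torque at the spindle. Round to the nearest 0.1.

156.6 lb·ft

chain 66/38 = 1.7368 → τ = 71.8·1.7368·0.97 = 120.96 lb·ft
chain 41/13 = 3.1538 → τ = 120.96·3.1538·0.95 = 362.43 lb·ft
gear mesh 18/40 = 0.45 → τ = 362.43·0.45·0.96 = 156.57 lb·ft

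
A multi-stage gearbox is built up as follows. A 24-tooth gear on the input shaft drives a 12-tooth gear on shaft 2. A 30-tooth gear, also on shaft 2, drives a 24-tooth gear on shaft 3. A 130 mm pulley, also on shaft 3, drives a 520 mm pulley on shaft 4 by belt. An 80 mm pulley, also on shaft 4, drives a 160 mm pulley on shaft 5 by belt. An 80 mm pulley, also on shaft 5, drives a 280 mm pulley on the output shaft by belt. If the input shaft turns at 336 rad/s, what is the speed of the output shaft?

Gear mesh: ratio = 12/24 = 0.5, so shaft 2 turns at 336 / 0.5 = 672 rad/s.
Gear mesh: ratio = 24/30 = 0.8, so shaft 3 turns at 672 / 0.8 = 840 rad/s.
Belt: ratio = 520/130 = 4, so shaft 4 turns at 840 / 4 = 210 rad/s.
Belt: ratio = 160/80 = 2, so shaft 5 turns at 210 / 2 = 105 rad/s.
Belt: ratio = 280/80 = 3.5, so the output shaft turns at 105 / 3.5 = 30 rad/s.

30 rad/s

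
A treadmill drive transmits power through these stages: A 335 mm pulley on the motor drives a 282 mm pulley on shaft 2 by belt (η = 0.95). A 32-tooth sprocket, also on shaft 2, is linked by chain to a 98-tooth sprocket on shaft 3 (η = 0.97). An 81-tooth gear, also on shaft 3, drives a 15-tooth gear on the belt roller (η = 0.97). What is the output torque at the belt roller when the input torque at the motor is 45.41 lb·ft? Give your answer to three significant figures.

Belt: ratio = 282/335 = 0.84179; torque at shaft 2 = 45.41 × 0.84179 × 0.95 = 36.314 lb·ft.
Chain: ratio = 98/32 = 3.0625; torque at shaft 3 = 36.314 × 3.0625 × 0.97 = 107.88 lb·ft.
Gear mesh: ratio = 15/81 = 0.18519; torque at the belt roller = 107.88 × 0.18519 × 0.97 = 19.378 lb·ft.

19.4 lb·ft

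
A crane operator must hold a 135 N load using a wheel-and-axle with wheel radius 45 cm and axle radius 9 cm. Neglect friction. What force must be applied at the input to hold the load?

27 N

Wheel-and-axle MA = R/r = 45/9 = 5.
Effort = load / MA = 135 / 5 = 27 N.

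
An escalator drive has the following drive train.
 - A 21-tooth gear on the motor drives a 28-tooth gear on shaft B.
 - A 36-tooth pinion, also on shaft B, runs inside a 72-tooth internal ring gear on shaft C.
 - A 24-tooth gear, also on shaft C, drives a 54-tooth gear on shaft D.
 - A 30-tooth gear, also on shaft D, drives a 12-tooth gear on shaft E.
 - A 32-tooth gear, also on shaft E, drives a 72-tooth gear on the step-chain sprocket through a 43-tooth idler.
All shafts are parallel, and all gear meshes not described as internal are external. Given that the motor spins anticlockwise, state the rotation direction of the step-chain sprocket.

clockwise

the motor → shaft B: external mesh, 1 reversal → CW.
shaft B → shaft C: internal mesh, same direction → CW.
shaft C → shaft D: external mesh, 1 reversal → CCW.
shaft D → shaft E: external mesh, 1 reversal → CW.
shaft E → the step-chain sprocket: driver → idler → driven is 2 external meshes, 2 reversals → CW.
5 reversals in total — an odd number — so the step-chain sprocket turns opposite to the motor.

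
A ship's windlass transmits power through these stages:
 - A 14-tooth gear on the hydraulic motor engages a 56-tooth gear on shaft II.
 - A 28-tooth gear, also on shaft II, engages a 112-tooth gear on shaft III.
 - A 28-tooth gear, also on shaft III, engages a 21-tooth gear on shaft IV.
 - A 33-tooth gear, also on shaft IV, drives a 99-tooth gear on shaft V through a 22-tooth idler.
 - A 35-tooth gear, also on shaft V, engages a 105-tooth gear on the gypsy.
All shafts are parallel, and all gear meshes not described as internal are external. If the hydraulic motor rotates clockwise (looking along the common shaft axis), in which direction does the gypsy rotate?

clockwise

the hydraulic motor → shaft II: external mesh, 1 reversal → CCW.
shaft II → shaft III: external mesh, 1 reversal → CW.
shaft III → shaft IV: external mesh, 1 reversal → CCW.
shaft IV → shaft V: driver → idler → driven is 2 external meshes, 2 reversals → CCW.
shaft V → the gypsy: external mesh, 1 reversal → CW.
6 reversals in total — an even number — so the gypsy turns the same way as the hydraulic motor.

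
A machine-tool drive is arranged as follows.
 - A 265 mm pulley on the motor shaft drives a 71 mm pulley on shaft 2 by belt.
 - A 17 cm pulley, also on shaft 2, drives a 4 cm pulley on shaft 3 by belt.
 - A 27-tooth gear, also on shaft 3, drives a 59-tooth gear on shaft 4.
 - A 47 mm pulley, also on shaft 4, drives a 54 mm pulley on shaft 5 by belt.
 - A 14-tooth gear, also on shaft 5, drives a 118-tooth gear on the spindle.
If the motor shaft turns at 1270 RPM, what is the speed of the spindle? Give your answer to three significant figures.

belt 71/265 = 0.26792 → 1270/0.26792 = 4740.1 RPM
belt 4/17 = 0.23529 → 4740.1/0.23529 = 20146 RPM
gear mesh 59/27 = 2.1852 → 20146/2.1852 = 9219.2 RPM
belt 54/47 = 1.1489 → 9219.2/1.1489 = 8024.1 RPM
gear mesh 118/14 = 8.4286 → 8024.1/8.4286 = 952.01 RPM

952 RPM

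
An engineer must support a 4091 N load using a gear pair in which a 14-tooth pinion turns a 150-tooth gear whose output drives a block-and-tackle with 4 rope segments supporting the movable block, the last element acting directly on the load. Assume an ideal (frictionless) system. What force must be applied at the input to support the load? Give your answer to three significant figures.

Gear pair MA = 150/14 = 10.714.
Block-and-tackle MA = number of supporting rope parts = 4.
Combined ideal MA = 10.714 × 4 = 42.857.
Effort = load / MA = 4091 / 42.857 = 95.457 N.

95.5 N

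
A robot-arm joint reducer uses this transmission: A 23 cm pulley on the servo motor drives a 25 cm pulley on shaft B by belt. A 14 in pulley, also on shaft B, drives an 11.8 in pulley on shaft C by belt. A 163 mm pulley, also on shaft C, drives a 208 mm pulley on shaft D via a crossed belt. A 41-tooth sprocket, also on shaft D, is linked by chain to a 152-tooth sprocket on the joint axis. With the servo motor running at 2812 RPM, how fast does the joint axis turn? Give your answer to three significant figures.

649 RPM

Belt: ratio = 25/23 = 1.087, so shaft B turns at 2812 / 1.087 = 2587 RPM.
Belt: ratio = 11.8/14 = 0.84286, so shaft C turns at 2587 / 0.84286 = 3069.4 RPM.
Belt: ratio = 208/163 = 1.2761, so shaft D turns at 3069.4 / 1.2761 = 2405.3 RPM.
Chain: ratio = 152/41 = 3.7073, so the joint axis turns at 2405.3 / 3.7073 = 648.8 RPM.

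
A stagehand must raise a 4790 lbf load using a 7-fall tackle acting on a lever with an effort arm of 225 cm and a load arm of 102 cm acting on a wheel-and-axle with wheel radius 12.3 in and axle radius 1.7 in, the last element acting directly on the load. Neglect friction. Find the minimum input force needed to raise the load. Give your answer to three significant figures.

42.9 lbf

Block-and-tackle MA = number of supporting rope parts = 7.
Lever MA = effort arm / load arm = 225/102 = 2.2059.
Wheel-and-axle MA = R/r = 12.3/1.7 = 7.2353.
Combined ideal MA = 7 × 2.2059 × 7.2353 = 111.72.
Effort = load / MA = 4790 / 111.72 = 42.874 lbf.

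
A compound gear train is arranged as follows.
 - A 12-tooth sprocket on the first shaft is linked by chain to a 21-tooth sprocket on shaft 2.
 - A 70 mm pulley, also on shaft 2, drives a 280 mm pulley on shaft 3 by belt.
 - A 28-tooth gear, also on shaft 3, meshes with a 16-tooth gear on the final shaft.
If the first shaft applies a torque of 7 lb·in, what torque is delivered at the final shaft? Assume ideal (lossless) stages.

28 lb·in

After the chain (21/12): 7 × 1.75 = 12.25 lb·in
After the belt (280/70): 12.25 × 4 = 49 lb·in
After the gear mesh (16/28): 49 × 0.57143 = 28 lb·in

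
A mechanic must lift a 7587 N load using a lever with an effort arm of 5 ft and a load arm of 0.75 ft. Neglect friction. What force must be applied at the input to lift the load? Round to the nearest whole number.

1138 N

Lever MA = effort arm / load arm = 5/0.75 = 6.6667.
Effort = load / MA = 7587 / 6.6667 = 1138 N.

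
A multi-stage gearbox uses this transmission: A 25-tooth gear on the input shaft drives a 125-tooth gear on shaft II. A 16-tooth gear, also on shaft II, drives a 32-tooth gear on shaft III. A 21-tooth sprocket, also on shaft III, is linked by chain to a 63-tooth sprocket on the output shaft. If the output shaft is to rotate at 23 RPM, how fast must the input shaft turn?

690 RPM

Overall ratio R = 5 × 2 × 3 = 30.
Required input speed = output speed × R = 23 × 30 = 690 RPM.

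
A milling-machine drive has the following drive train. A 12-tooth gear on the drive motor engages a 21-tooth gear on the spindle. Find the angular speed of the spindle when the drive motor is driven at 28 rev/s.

16 rev/s

the drive motor → the spindle (gear mesh, 21/12): 28 ÷ 1.75 = 16 rev/s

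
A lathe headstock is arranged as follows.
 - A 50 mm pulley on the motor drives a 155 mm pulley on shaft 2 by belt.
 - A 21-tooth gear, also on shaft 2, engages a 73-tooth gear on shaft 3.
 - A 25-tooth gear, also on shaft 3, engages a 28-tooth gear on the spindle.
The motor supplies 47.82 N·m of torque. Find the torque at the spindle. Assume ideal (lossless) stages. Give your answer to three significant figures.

belt 155/50 = 3.1 → τ = 47.82·3.1 = 148.24 N·m
gear mesh 73/21 = 3.4762 → τ = 148.24·3.4762 = 515.32 N·m
gear mesh 28/25 = 1.12 → τ = 515.32·1.12 = 577.16 N·m

577 N·m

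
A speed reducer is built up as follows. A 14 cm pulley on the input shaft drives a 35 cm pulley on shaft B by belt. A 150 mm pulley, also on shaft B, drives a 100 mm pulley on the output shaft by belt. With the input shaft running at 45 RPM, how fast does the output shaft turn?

belt 35/14 = 2.5 → 45/2.5 = 18 RPM
belt 100/150 = 0.66667 → 18/0.66667 = 27 RPM

27 RPM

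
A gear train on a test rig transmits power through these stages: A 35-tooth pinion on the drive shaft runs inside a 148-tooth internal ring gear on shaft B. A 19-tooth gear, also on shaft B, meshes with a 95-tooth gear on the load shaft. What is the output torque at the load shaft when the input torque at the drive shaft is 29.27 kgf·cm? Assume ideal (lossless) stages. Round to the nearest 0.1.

internal gear 148/35 = 4.2286 → τ = 29.27·4.2286 = 123.77 kgf·cm
gear mesh 95/19 = 5 → τ = 123.77·5 = 618.85 kgf·cm

618.9 kgf·cm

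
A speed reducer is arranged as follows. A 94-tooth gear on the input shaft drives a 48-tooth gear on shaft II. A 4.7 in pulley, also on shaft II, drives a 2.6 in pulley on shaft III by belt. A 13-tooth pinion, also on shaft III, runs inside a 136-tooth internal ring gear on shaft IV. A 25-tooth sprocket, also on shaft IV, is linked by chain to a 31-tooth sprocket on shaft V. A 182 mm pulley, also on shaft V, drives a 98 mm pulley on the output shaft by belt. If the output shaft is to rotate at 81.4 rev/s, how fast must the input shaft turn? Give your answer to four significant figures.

Overall ratio R = 0.51064 × 0.55319 × 10.462 × 1.24 × 0.53846 = 1.9732.
Required input speed = output speed × R = 81.4 × 1.9732 = 160.61 rev/s.

160.6 rev/s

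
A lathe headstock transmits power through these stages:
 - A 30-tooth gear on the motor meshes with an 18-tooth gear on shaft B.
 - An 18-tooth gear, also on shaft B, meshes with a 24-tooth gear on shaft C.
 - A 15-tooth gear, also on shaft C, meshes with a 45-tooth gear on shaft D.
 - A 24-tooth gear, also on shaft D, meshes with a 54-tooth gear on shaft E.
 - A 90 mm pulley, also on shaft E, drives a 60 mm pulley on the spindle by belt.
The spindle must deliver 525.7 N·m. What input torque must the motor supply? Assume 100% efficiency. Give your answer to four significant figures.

Overall ratio R = 0.6 × 1.3333 × 3 × 2.25 × 0.66667 = 3.6.
Input torque = output torque / R = 525.7 / 3.6 = 146.03 N·m.

146.0 N·m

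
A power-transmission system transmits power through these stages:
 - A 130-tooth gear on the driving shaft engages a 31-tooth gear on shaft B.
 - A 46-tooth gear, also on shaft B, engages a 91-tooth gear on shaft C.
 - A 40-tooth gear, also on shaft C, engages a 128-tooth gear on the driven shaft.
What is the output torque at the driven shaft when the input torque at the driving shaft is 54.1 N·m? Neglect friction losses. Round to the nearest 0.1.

gear mesh 31/130 = 0.23846 → τ = 54.1·0.23846 = 12.901 N·m
gear mesh 91/46 = 1.9783 → τ = 12.901·1.9783 = 25.521 N·m
gear mesh 128/40 = 3.2 → τ = 25.521·3.2 = 81.667 N·m

81.7 N·m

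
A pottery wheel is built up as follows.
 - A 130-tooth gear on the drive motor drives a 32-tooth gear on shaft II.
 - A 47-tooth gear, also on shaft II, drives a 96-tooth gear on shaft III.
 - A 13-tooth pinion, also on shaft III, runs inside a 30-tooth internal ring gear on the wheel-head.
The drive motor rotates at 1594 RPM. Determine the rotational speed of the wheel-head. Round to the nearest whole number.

the drive motor → shaft II (gear mesh, 32/130): 1594 ÷ 0.24615 = 6475.6 RPM
shaft II → shaft III (gear mesh, 96/47): 6475.6 ÷ 2.0426 = 3170.4 RPM
shaft III → the wheel-head (internal gear, 30/13): 3170.4 ÷ 2.3077 = 1373.8 RPM

1374 RPM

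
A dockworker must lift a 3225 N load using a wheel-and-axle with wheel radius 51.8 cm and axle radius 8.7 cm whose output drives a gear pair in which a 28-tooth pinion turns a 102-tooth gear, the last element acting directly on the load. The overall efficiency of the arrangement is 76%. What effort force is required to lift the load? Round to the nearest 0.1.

Wheel-and-axle MA = R/r = 51.8/8.7 = 5.954.
Gear pair MA = 102/28 = 3.6429.
Combined ideal MA = 5.954 × 3.6429 = 21.69.
Actual MA = 21.69 × 0.76 = 16.484.
Effort = load / actual MA = 3225 / 16.484 = 195.64 N.

195.6 N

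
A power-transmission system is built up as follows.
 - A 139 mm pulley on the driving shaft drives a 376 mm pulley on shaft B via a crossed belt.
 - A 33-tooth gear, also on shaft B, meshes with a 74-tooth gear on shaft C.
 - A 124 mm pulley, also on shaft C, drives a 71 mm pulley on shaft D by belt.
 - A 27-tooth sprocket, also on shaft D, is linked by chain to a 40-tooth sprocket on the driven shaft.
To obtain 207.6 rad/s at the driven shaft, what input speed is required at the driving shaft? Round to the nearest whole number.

Overall ratio R = 2.705 × 2.2424 × 0.57258 × 1.4815 = 5.1455.
Required input speed = output speed × R = 207.6 × 5.1455 = 1068.2 rad/s.

1068 rad/s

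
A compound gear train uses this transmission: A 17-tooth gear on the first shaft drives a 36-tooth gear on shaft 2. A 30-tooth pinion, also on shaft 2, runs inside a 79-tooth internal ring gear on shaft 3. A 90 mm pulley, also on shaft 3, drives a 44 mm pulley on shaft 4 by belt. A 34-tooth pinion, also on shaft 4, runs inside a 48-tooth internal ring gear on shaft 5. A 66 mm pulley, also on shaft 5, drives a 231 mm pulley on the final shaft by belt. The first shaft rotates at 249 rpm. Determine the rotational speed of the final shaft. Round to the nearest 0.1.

Gear mesh: ratio = 36/17 = 2.1176, so shaft 2 turns at 249 / 2.1176 = 117.58 rpm.
Internal gear: ratio = 79/30 = 2.6333, so shaft 3 turns at 117.58 / 2.6333 = 44.652 rpm.
Belt: ratio = 44/90 = 0.48889, so shaft 4 turns at 44.652 / 0.48889 = 91.333 rpm.
Internal gear: ratio = 48/34 = 1.4118, so shaft 5 turns at 91.333 / 1.4118 = 64.695 rpm.
Belt: ratio = 231/66 = 3.5, so the final shaft turns at 64.695 / 3.5 = 18.484 rpm.

18.5 rpm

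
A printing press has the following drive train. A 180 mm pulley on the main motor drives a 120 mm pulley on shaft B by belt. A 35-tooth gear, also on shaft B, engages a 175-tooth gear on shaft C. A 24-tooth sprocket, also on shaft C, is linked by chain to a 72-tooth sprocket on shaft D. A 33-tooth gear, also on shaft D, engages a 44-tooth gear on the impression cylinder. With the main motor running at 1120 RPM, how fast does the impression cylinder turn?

belt 120/180 = 0.66667 → 1120/0.66667 = 1680 RPM
gear mesh 175/35 = 5 → 1680/5 = 336 RPM
chain 72/24 = 3 → 336/3 = 112 RPM
gear mesh 44/33 = 1.3333 → 112/1.3333 = 84 RPM

84 RPM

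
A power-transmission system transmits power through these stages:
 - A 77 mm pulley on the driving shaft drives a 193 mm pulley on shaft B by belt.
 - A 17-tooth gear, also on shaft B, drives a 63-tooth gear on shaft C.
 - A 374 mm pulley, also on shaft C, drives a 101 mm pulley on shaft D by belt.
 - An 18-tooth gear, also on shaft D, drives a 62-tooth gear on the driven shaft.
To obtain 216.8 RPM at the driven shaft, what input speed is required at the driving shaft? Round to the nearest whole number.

1873 RPM

Overall ratio R = 2.5065 × 3.7059 × 0.27005 × 3.4444 = 8.6403.
Required input speed = output speed × R = 216.8 × 8.6403 = 1873.2 RPM.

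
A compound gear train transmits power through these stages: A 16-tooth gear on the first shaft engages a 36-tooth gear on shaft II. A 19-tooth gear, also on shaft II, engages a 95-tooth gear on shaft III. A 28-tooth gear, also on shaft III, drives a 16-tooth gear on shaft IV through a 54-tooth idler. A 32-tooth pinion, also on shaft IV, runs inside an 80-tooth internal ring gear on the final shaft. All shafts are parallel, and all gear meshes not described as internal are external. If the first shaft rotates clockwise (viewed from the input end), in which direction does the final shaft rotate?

the first shaft → shaft II: external mesh, 1 reversal → CCW.
shaft II → shaft III: external mesh, 1 reversal → CW.
shaft III → shaft IV: driver → idler → driven is 2 external meshes, 2 reversals → CW.
shaft IV → the final shaft: internal mesh, same direction → CW.
4 reversals in total — an even number — so the final shaft turns the same way as the first shaft.

clockwise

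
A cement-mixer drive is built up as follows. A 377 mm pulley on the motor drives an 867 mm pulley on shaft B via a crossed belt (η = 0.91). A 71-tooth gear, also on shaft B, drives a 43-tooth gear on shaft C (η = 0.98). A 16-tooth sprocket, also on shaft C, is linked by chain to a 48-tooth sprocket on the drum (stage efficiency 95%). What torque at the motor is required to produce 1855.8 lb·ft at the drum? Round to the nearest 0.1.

Overall ratio R = 2.2997 × 0.60563 × 3 = 4.1784; overall efficiency η = 0.91 × 0.98 × 0.95 = 0.8472.
Input torque = output torque / (R × η) = 1855.8 / (4.1784 × 0.8472) = 524.24 lb·ft.

524.2 lb·ft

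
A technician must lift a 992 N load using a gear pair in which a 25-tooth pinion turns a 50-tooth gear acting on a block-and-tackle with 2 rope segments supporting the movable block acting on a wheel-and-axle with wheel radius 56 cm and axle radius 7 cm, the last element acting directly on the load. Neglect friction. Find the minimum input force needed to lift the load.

Gear pair MA = 50/25 = 2.
Block-and-tackle MA = number of supporting rope parts = 2.
Wheel-and-axle MA = R/r = 56/7 = 8.
Combined ideal MA = 2 × 2 × 8 = 32.
Effort = load / MA = 992 / 32 = 31 N.

31 N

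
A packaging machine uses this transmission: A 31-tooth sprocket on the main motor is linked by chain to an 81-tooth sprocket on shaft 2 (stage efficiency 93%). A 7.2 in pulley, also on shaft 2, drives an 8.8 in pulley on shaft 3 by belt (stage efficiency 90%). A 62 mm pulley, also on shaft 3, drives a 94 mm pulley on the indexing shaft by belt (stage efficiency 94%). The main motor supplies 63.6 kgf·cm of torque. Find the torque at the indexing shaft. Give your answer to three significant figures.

242 kgf·cm

chain 81/31 = 2.6129 → τ = 63.6·2.6129·0.93 = 154.55 kgf·cm
belt 8.8/7.2 = 1.2222 → τ = 154.55·1.2222·0.90 = 170 kgf·cm
belt 94/62 = 1.5161 → τ = 170·1.5161·0.94 = 242.28 kgf·cm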